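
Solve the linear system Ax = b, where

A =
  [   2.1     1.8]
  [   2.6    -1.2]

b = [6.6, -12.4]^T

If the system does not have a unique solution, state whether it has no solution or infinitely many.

x_1 = -2, x_2 = 6

Row-reduce the augmented matrix:
R1 ← R1 / (21/10).
R2 ← R2 − 13/5·R1.
R2 ← R2 / (-24/7).
R1 ← R1 − 6/7·R2.
Reading off the reduced rows gives x_1 = -2, x_2 = 6.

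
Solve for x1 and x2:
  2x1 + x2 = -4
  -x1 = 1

x1 = -1, x2 = -2

Row-reduce the augmented matrix:
R1 ← R1 / (2).
R2 ← R2 + 1·R1.
R2 ← R2 / (1/2).
R1 ← R1 − 1/2·R2.
Reading off the reduced rows gives x1 = -1, x2 = -2.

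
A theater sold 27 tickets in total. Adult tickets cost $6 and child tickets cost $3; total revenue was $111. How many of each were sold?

Let a = adult tickets, c = child tickets.
  a + c = 27
  6a + 3c = 111
Row-reduce the augmented matrix:
R2 ← R2 − 6·R1.
R2 ← R2 / (-3).
R1 ← R1 − 1·R2.
Reading off the reduced rows gives a = 10, c = 17.

adult tickets: 10, child tickets: 17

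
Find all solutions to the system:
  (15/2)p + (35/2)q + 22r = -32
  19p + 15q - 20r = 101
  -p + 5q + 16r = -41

no solution

Row-reduce:
R1 ← R1 / (15/2).
R2 ← R2 − 19·R1.
R3 ← R3 + 1·R1.
R2 ← R2 / (-88/3).
R1 ← R1 − 7/3·R2.
R3 ← R3 − 22/3·R2.
Row 3 reduces to 0 = 1/4, a contradiction. The system is inconsistent.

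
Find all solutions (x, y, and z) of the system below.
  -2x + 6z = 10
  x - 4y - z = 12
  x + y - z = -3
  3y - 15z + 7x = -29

x = 5/2, y = -3, z = 5/2

Row-reduce the augmented matrix:
R1 ← R1 / (-2).
R2 ← R2 − 1·R1.
R3 ← R3 − 1·R1.
R4 ← R4 − 7·R1.
R2 ← R2 / (-4).
R3 ← R3 − 1·R2.
R4 ← R4 − 3·R2.
R3 ← R3 / (5/2).
R1 ← R1 + 3·R3.
R2 ← R2 + 1/2·R3.
R4 ← R4 − 15/2·R3.
R4 reduces to 0 = 0, so the extra equation is consistent.
Reading off the reduced rows gives x = 5/2, y = -3, z = 5/2.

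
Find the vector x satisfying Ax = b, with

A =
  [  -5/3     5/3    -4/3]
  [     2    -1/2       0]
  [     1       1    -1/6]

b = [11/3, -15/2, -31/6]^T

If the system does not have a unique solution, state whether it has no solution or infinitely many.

x_1 = -4, x_2 = -1, x_3 = 1

Row-reduce the augmented matrix:
R1 ← R1 / (-5/3).
R2 ← R2 − 2·R1.
R3 ← R3 − 1·R1.
R2 ← R2 / (3/2).
R1 ← R1 + 1·R2.
R3 ← R3 − 2·R2.
R3 ← R3 / (7/6).
R1 ← R1 + 4/15·R3.
R2 ← R2 + 16/15·R3.
Reading off the reduced rows gives x_1 = -4, x_2 = -1, x_3 = 1.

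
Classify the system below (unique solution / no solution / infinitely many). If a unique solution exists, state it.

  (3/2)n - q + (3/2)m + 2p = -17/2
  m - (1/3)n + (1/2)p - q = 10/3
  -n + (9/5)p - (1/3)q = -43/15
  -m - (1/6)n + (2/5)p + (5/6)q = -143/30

infinitely many solutions

Row-reduce:
R1 ← R1 / (3/2).
R2 ← R2 − 1·R1.
R4 ← R4 + 1·R1.
R2 ← R2 / (-4/3).
R1 ← R1 − 1·R2.
R3 ← R3 + 1·R2.
R4 ← R4 − 5/6·R2.
R3 ← R3 / (97/40).
R1 ← R1 − 17/24·R3.
R2 ← R2 − 5/8·R3.
R4 ← R4 − 97/80·R3.
Rank is 3 with 4 unknowns, leaving q free.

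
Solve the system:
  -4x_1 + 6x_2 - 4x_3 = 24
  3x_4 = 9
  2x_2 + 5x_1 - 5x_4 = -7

Row-reduce:
R1 ← R1 / (-4).
R3 ← R3 − 5·R1.
Swap R2 and R3.
R2 ← R2 / (19/2).
R1 ← R1 + 3/2·R2.
R3 ← R3 / (3).
R1 ← R1 + 15/19·R3.
R2 ← R2 + 10/19·R3.
Rank is 3 with 4 unknowns, leaving x_3 free.

infinitely many solutions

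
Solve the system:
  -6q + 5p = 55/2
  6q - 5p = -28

Row-reduce:
R1 ← R1 / (5).
R2 ← R2 + 5·R1.
Row 2 reduces to 0 = -1/2, a contradiction. The system is inconsistent.

no solution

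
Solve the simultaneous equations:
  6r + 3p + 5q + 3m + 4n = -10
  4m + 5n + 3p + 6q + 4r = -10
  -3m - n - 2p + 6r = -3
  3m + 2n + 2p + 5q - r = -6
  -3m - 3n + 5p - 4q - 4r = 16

m = -2, n = 1, p = 1, q = -1, r = -1

Row-reduce the augmented matrix:
R1 ← R1 / (3).
R2 ← R2 − 4·R1.
R3 ← R3 + 3·R1.
R4 ← R4 − 3·R1.
R5 ← R5 + 3·R1.
R2 ← R2 / (-1/3).
R1 ← R1 − 4/3·R2.
R3 ← R3 − 3·R2.
R4 ← R4 + 2·R2.
R5 ← R5 − 1·R2.
R3 ← R3 / (-8).
R1 ← R1 + 3·R3.
R2 ← R2 − 3·R3.
R4 ← R4 − 5·R3.
R5 ← R5 − 5·R3.
R4 ← R4 / (27/8).
R1 ← R1 + 5/8·R4.
R2 ← R2 − 13/8·R4.
R3 ← R3 − 1/8·R4.
R5 ← R5 + 13/8·R4.
R5 ← R5 / (-649/27).
R1 ← R1 + 125/27·R5.
R2 ← R2 − 55/27·R5.
R3 ← R3 − 79/27·R5.
R4 ← R4 − 16/27·R5.
Reading off the reduced rows gives m = -2, n = 1, p = 1, q = -1, r = -1.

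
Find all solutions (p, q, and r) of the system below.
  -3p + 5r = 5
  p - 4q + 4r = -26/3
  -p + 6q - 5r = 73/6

p = -5/3, q = 7/4, r = 0

Row-reduce the augmented matrix:
R1 ← R1 / (-3).
R2 ← R2 − 1·R1.
R3 ← R3 + 1·R1.
R2 ← R2 / (-4).
R3 ← R3 − 6·R2.
R3 ← R3 / (11/6).
R1 ← R1 + 5/3·R3.
R2 ← R2 + 17/12·R3.
Reading off the reduced rows gives p = -5/3, q = 7/4, r = 0.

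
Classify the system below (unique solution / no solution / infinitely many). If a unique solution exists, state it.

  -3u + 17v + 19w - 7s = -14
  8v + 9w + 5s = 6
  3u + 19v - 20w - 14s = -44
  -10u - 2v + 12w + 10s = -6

Row-reduce the augmented matrix:
R1 ← R1 / (-3).
R3 ← R3 − 3·R1.
R4 ← R4 + 10·R1.
R2 ← R2 / (8).
R1 ← R1 + 17/3·R2.
R3 ← R3 − 36·R2.
R4 ← R4 + 176/3·R2.
R3 ← R3 / (-83/2).
R1 ← R1 − 1/24·R3.
R2 ← R2 − 9/8·R3.
R4 ← R4 − 44/3·R3.
R4 ← R4 / (4534/83).
R1 ← R1 − 484/83·R4.
R2 ← R2 + 46/83·R4.
R3 ← R3 − 87/83·R4.
Reading off the reduced rows gives u = 3, v = -1, w = 1, s = 1.

u = 3, v = -1, w = 1, s = 1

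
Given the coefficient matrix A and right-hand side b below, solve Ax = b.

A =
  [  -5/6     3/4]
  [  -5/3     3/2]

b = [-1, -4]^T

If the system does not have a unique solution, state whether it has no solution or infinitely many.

Row-reduce:
R1 ← R1 / (-5/6).
R2 ← R2 + 5/3·R1.
Row 2 reduces to 0 = -2, a contradiction. The system is inconsistent.

no solution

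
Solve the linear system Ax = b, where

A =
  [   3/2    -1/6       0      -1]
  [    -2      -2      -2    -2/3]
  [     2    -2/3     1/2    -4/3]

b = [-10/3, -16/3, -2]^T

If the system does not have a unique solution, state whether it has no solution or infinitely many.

Row-reduce:
R1 ← R1 / (3/2).
R2 ← R2 + 2·R1.
R3 ← R3 − 2·R1.
R2 ← R2 / (-20/9).
R1 ← R1 + 1/9·R2.
R3 ← R3 + 4/9·R2.
R3 ← R3 / (9/10).
R1 ← R1 − 1/10·R3.
R2 ← R2 − 9/10·R3.
Rank is 3 with 4 unknowns, leaving x_4 free.

infinitely many solutions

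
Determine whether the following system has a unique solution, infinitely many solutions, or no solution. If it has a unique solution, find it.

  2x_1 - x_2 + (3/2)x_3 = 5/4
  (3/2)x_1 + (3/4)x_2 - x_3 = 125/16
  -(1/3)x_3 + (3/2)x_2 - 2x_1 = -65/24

x_1 = 3, x_2 = 7/4, x_3 = -2

Row-reduce the augmented matrix:
R1 ← R1 / (2).
R2 ← R2 − 3/2·R1.
R3 ← R3 + 2·R1.
R2 ← R2 / (3/2).
R1 ← R1 + 1/2·R2.
R3 ← R3 − 1/2·R2.
R3 ← R3 / (15/8).
R1 ← R1 − 1/24·R3.
R2 ← R2 + 17/12·R3.
Reading off the reduced rows gives x_1 = 3, x_2 = 7/4, x_3 = -2.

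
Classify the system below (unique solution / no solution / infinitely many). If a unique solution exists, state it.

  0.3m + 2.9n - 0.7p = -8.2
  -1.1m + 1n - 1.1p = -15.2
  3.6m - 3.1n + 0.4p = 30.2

m = 6, n = -2, p = 6

Row-reduce the augmented matrix:
R1 ← R1 / (3/10).
R2 ← R2 + 11/10·R1.
R3 ← R3 − 18/5·R1.
R2 ← R2 / (349/30).
R1 ← R1 − 29/3·R2.
R3 ← R3 + 379/10·R2.
R3 ← R3 / (-5489/1745).
R1 ← R1 − 249/349·R3.
R2 ← R2 + 110/349·R3.
Reading off the reduced rows gives m = 6, n = -2, p = 6.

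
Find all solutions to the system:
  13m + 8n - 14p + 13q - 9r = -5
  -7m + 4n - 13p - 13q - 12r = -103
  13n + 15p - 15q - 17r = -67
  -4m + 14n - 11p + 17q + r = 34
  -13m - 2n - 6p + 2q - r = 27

Row-reduce the augmented matrix:
R1 ← R1 / (13).
R2 ← R2 + 7·R1.
R4 ← R4 + 4·R1.
R5 ← R5 + 13·R1.
R2 ← R2 / (108/13).
R1 ← R1 − 8/13·R2.
R3 ← R3 − 13·R2.
R4 ← R4 − 214/13·R2.
R5 ← R5 − 6·R2.
R3 ← R3 / (1697/36).
R1 ← R1 − 4/9·R3.
R2 ← R2 + 89/36·R3.
R4 ← R4 − 457/18·R3.
R5 ← R5 + 31/6·R3.
R4 ← R4 / (60941/1697).
R1 ← R1 − 2541/1697·R4.
R2 ← R2 + 1725/1697·R4.
R3 ← R3 + 202/1697·R4.
R5 ← R5 − 31765/1697·R4.
R5 ← R5 / (-649406/60941).
R1 ← R1 + 39035/60941·R5.
R2 ← R2 + 47824/60941·R5.
R3 ← R3 − 17469/60941·R5.
R4 ← R4 − 45088/60941·R5.
Reading off the reduced rows gives m = -2, n = -3, p = 3, q = 6, r = -1.

m = -2, n = -3, p = 3, q = 6, r = -1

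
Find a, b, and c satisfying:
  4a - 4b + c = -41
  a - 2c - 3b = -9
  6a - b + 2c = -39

a = -4, b = 5, c = -5

Row-reduce the augmented matrix:
R1 ← R1 / (4).
R2 ← R2 − 1·R1.
R3 ← R3 − 6·R1.
R2 ← R2 / (-2).
R1 ← R1 + 1·R2.
R3 ← R3 − 5·R2.
R3 ← R3 / (-41/8).
R1 ← R1 − 11/8·R3.
R2 ← R2 − 9/8·R3.
Reading off the reduced rows gives a = -4, b = 5, c = -5.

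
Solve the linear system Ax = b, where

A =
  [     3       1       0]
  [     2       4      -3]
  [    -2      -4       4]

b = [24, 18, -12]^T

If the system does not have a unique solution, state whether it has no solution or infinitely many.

Row-reduce the augmented matrix:
R1 ← R1 / (3).
R2 ← R2 − 2·R1.
R3 ← R3 + 2·R1.
R2 ← R2 / (10/3).
R1 ← R1 − 1/3·R2.
R3 ← R3 + 10/3·R2.
R1 ← R1 − 3/10·R3.
R2 ← R2 + 9/10·R3.
Reading off the reduced rows gives x_1 = 6, x_2 = 6, x_3 = 6.

x_1 = 6, x_2 = 6, x_3 = 6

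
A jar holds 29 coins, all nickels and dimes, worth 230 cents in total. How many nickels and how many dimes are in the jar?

nickels: 12, dimes: 17

Let n = nickels, d = dimes.
  n + d = 29
  10d + 5n = 230
Row-reduce the augmented matrix:
R2 ← R2 − 5·R1.
R2 ← R2 / (5).
R1 ← R1 − 1·R2.
Reading off the reduced rows gives n = 12, d = 17.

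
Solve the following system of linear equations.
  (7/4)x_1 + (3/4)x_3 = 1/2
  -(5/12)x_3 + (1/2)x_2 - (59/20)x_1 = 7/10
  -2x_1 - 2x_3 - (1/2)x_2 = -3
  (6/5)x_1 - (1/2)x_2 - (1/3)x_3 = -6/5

Row-reduce the augmented matrix:
R1 ← R1 / (7/4).
R2 ← R2 + 59/20·R1.
R3 ← R3 + 2·R1.
R4 ← R4 − 6/5·R1.
R2 ← R2 / (1/2).
R3 ← R3 + 1/2·R2.
R4 ← R4 + 1/2·R2.
R3 ← R3 / (-31/105).
R1 ← R1 − 3/7·R3.
R2 ← R2 − 178/105·R3.
R4 reduces to 0 = 0, so the extra equation is consistent.
Reading off the reduced rows gives x_1 = -1, x_2 = -2, x_3 = 3.

x_1 = -1, x_2 = -2, x_3 = 3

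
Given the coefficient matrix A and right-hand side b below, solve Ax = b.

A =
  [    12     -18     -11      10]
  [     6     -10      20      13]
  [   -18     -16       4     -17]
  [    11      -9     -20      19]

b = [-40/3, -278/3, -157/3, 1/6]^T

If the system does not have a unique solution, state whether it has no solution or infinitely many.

x_1 = 3, x_2 = 5/2, x_3 = -7/3, x_4 = -3

Row-reduce the augmented matrix:
R1 ← R1 / (12).
R2 ← R2 − 6·R1.
R3 ← R3 + 18·R1.
R4 ← R4 − 11·R1.
R2 ← R2 / (-1).
R1 ← R1 + 3/2·R2.
R3 ← R3 + 43·R2.
R4 ← R4 − 15/2·R2.
R3 ← R3 / (-1109).
R1 ← R1 + 235/6·R3.
R2 ← R2 + 51/2·R3.
R4 ← R4 − 544/3·R3.
R4 ← R4 / (88223/6654).
R1 ← R1 − 7007/6654·R4.
R2 ← R2 + 49/1109·R4.
R3 ← R3 − 346/1109·R4.
Reading off the reduced rows gives x_1 = 3, x_2 = 5/2, x_3 = -7/3, x_4 = -3.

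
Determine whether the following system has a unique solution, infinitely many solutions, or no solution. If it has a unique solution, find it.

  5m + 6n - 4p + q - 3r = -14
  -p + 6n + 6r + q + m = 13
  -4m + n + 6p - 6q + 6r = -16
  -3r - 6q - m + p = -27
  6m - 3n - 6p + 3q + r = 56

m = 0, n = -4, p = -6, q = 1, r = 5

Row-reduce the augmented matrix:
R1 ← R1 / (5).
R2 ← R2 − 1·R1.
R3 ← R3 + 4·R1.
R4 ← R4 + 1·R1.
R5 ← R5 − 6·R1.
R2 ← R2 / (24/5).
R1 ← R1 − 6/5·R2.
R3 ← R3 − 29/5·R2.
R4 ← R4 − 6/5·R2.
R5 ← R5 + 51/5·R2.
R3 ← R3 / (73/24).
R1 ← R1 + 3/4·R3.
R2 ← R2 + 1/24·R3.
R4 ← R4 − 1/4·R3.
R5 ← R5 + 13/8·R3.
R4 ← R4 / (-401/73).
R1 ← R1 + 111/73·R4.
R2 ← R2 − 6/73·R4.
R3 ← R3 + 148/73·R4.
R5 ← R5 − 15/73·R4.
R5 ← R5 / (6458/401).
R1 ← R1 + 792/401·R5.
R2 ← R2 − 498/401·R5.
R3 ← R3 − 147/401·R5.
R4 ← R4 − 357/401·R5.
Reading off the reduced rows gives m = 0, n = -4, p = -6, q = 1, r = 5.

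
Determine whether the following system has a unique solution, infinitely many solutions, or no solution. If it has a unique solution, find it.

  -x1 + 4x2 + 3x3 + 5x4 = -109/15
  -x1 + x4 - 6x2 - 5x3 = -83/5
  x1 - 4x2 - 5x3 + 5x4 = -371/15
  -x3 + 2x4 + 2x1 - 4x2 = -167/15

x1 = 3/5, x2 = 4/3, x3 = 1, x4 = -3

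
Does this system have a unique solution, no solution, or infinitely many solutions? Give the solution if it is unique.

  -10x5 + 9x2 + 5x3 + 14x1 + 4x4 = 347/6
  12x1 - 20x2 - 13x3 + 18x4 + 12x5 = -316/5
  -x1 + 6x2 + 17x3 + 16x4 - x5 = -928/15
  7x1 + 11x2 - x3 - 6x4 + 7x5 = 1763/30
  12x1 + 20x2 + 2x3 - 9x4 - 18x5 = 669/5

x1 = 3, x2 = 5/2, x3 = -8/5, x4 = -3, x5 = -4/3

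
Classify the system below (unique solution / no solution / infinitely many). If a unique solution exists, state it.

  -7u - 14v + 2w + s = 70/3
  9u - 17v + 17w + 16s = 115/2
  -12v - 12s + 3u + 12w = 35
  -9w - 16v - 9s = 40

Row-reduce the augmented matrix:
R1 ← R1 / (-7).
R2 ← R2 − 9·R1.
R3 ← R3 − 3·R1.
R2 ← R2 / (-35).
R1 ← R1 − 2·R2.
R3 ← R3 + 18·R2.
R4 ← R4 + 16·R2.
R3 ← R3 / (684/245).
R1 ← R1 − 204/245·R3.
R2 ← R2 + 137/245·R3.
R4 ← R4 + 4397/245·R3.
R4 ← R4 / (-11281/76).
R1 ← R1 − 132/19·R4.
R2 ← R2 + 349/76·R4.
R3 ← R3 + 557/76·R4.
Reading off the reduced rows gives u = 5/3, v = -5/2, w = 0, s = 0.

u = 5/3, v = -5/2, w = 0, s = 0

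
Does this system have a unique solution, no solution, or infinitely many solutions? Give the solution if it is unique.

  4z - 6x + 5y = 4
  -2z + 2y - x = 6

Row-reduce:
R1 ← R1 / (-6).
R2 ← R2 + 1·R1.
R2 ← R2 / (7/6).
R1 ← R1 + 5/6·R2.
Rank is 2 with 3 unknowns, leaving z free.

infinitely many solutions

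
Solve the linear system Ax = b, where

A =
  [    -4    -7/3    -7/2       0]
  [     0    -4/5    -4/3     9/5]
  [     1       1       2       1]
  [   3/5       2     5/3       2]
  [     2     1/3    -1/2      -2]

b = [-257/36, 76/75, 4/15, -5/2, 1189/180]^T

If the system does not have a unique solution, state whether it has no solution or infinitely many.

Row-reduce the augmented matrix:
R1 ← R1 / (-4).
R3 ← R3 − 1·R1.
R4 ← R4 − 3/5·R1.
R5 ← R5 − 2·R1.
R2 ← R2 / (-4/5).
R1 ← R1 − 7/12·R2.
R3 ← R3 − 5/12·R2.
R4 ← R4 − 33/20·R2.
R5 ← R5 + 5/6·R2.
R3 ← R3 / (31/72).
R1 ← R1 + 7/72·R3.
R2 ← R2 − 5/3·R3.
R4 ← R4 + 193/120·R3.
R5 ← R5 + 31/36·R3.
R4 ← R4 / (259/20).
R1 ← R1 − 7/4·R4.
R2 ← R2 + 39/4·R4.
R3 ← R3 − 9/2·R4.
R5 reduces to 0 = 0, so the extra equation is consistent.
Reading off the reduced rows gives x_1 = 3, x_2 = -4/3, x_3 = -1/2, x_4 = -2/5.

x_1 = 3, x_2 = -4/3, x_3 = -1/2, x_4 = -2/5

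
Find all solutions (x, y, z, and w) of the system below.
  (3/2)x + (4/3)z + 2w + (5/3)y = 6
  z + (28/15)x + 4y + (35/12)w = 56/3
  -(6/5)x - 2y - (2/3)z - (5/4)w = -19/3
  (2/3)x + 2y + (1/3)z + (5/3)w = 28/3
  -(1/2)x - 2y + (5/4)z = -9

no solution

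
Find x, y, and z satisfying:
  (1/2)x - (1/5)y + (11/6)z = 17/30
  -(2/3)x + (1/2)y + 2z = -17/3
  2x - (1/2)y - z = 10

Row-reduce the augmented matrix:
R1 ← R1 / (1/2).
R2 ← R2 + 2/3·R1.
R3 ← R3 − 2·R1.
R2 ← R2 / (7/30).
R1 ← R1 + 2/5·R2.
R3 ← R3 − 3/10·R2.
R3 ← R3 / (-295/21).
R1 ← R1 − 79/7·R3.
R2 ← R2 − 400/21·R3.
Reading off the reduced rows gives x = 4, y = -2, z = -1.

x = 4, y = -2, z = -1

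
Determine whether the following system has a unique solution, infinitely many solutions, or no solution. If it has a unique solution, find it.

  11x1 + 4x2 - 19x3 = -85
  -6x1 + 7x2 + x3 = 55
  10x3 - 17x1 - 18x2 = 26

x1 = -4, x2 = 4, x3 = 3

Row-reduce the augmented matrix:
R1 ← R1 / (11).
R2 ← R2 + 6·R1.
R3 ← R3 + 17·R1.
R2 ← R2 / (101/11).
R1 ← R1 − 4/11·R2.
R3 ← R3 + 130/11·R2.
R3 ← R3 / (-3173/101).
R1 ← R1 + 137/101·R3.
R2 ← R2 + 103/101·R3.
Reading off the reduced rows gives x1 = -4, x2 = 4, x3 = 3.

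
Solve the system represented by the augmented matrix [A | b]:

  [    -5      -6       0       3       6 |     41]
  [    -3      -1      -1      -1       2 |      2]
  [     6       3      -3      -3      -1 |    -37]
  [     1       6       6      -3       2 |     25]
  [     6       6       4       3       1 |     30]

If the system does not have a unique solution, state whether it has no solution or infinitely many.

x_1 = -1, x_2 = 0, x_3 = 5, x_4 = 4, x_5 = 4

Row-reduce the augmented matrix:
R1 ← R1 / (-5).
R2 ← R2 + 3·R1.
R3 ← R3 − 6·R1.
R4 ← R4 − 1·R1.
R5 ← R5 − 6·R1.
R2 ← R2 / (13/5).
R1 ← R1 − 6/5·R2.
R3 ← R3 + 21/5·R2.
R4 ← R4 − 24/5·R2.
R5 ← R5 + 6/5·R2.
R3 ← R3 / (-60/13).
R1 ← R1 − 6/13·R3.
R2 ← R2 + 5/13·R3.
R4 ← R4 − 102/13·R3.
R5 ← R5 − 46/13·R3.
R4 ← R4 / (-39/10).
R1 ← R1 − 3/10·R4.
R2 ← R2 + 3/4·R4.
R3 ← R3 − 17/20·R4.
R5 ← R5 − 23/10·R4.
R5 ← R5 / (682/39).
R1 ← R1 − 11/13·R5.
R2 ← R2 + 128/39·R5.
R3 ← R3 − 74/39·R5.
R4 ← R4 + 41/13·R5.
Reading off the reduced rows gives x_1 = -1, x_2 = 0, x_3 = 5, x_4 = 4, x_5 = 4.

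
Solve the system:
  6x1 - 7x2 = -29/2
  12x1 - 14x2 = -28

no solution

Row-reduce:
R1 ← R1 / (6).
R2 ← R2 − 12·R1.
Row 2 reduces to 0 = 1, a contradiction. The system is inconsistent.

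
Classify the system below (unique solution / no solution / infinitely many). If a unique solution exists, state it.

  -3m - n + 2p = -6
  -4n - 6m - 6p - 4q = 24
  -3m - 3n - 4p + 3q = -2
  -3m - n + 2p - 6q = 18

Row-reduce the augmented matrix:
R1 ← R1 / (-3).
R2 ← R2 + 6·R1.
R3 ← R3 + 3·R1.
R4 ← R4 + 3·R1.
R2 ← R2 / (-2).
R1 ← R1 − 1/3·R2.
R3 ← R3 + 2·R2.
R3 ← R3 / (4).
R1 ← R1 + 7/3·R3.
R2 ← R2 − 5·R3.
R4 ← R4 / (-6).
R1 ← R1 − 41/12·R4.
R2 ← R2 + 27/4·R4.
R3 ← R3 − 7/4·R4.
Reading off the reduced rows gives m = 3, n = -5, p = -1, q = -4.

m = 3, n = -5, p = -1, q = -4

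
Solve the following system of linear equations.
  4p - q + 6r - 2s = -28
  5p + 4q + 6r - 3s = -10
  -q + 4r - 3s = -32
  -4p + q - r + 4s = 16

p = 2, q = 4, r = -4, s = 4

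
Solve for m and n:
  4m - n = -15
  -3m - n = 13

Row-reduce the augmented matrix:
R1 ← R1 / (4).
R2 ← R2 + 3·R1.
R2 ← R2 / (-7/4).
R1 ← R1 + 1/4·R2.
Reading off the reduced rows gives m = -4, n = -1.

m = -4, n = -1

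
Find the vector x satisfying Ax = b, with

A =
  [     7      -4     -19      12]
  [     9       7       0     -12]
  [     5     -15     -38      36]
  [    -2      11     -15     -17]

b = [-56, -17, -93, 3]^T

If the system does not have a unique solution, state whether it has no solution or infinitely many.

no solution

Row-reduce:
R1 ← R1 / (7).
R2 ← R2 − 9·R1.
R3 ← R3 − 5·R1.
R4 ← R4 + 2·R1.
R2 ← R2 / (85/7).
R1 ← R1 + 4/7·R2.
R3 ← R3 + 85/7·R2.
R4 ← R4 − 69/7·R2.
Swap R3 and R4.
R3 ← R3 / (-3422/85).
R1 ← R1 + 133/85·R3.
R2 ← R2 − 171/85·R3.
Row 4 reduces to 0 = 2, a contradiction. The system is inconsistent.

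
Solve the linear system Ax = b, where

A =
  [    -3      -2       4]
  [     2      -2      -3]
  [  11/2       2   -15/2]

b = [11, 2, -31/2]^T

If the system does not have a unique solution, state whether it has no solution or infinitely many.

Row-reduce:
R1 ← R1 / (-3).
R2 ← R2 − 2·R1.
R3 ← R3 − 11/2·R1.
R2 ← R2 / (-10/3).
R1 ← R1 − 2/3·R2.
R3 ← R3 + 5/3·R2.
Rank is 2 with 3 unknowns, leaving x_3 free.

infinitely many solutions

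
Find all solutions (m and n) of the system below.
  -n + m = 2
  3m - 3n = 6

Row-reduce:
R2 ← R2 − 3·R1.
Rank is 1 with 2 unknowns, leaving n free.

infinitely many solutions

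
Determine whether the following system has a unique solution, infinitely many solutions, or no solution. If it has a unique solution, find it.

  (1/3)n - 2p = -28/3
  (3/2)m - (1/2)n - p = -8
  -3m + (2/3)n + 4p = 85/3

no solution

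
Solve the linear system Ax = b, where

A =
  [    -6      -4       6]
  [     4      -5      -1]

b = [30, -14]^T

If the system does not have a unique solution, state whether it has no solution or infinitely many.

Row-reduce:
R1 ← R1 / (-6).
R2 ← R2 − 4·R1.
R2 ← R2 / (-23/3).
R1 ← R1 − 2/3·R2.
Rank is 2 with 3 unknowns, leaving x_3 free.

infinitely many solutions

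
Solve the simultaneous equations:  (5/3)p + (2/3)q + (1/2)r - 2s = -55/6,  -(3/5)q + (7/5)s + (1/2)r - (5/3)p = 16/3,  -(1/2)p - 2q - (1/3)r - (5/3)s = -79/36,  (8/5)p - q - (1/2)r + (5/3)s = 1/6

p = -5/2, q = 1/2, r = -8/3, s = 2

Row-reduce the augmented matrix:
R1 ← R1 / (5/3).
R2 ← R2 + 5/3·R1.
R3 ← R3 + 1/2·R1.
R4 ← R4 − 8/5·R1.
R2 ← R2 / (1/15).
R1 ← R1 − 2/5·R2.
R3 ← R3 + 9/5·R2.
R4 ← R4 + 41/25·R2.
R3 ← R3 / (1609/60).
R1 ← R1 + 57/10·R3.
R2 ← R2 − 15·R3.
R4 ← R4 − 1181/50·R3.
R4 ← R4 / (122896/24135).
R1 ← R1 + 2454/1609·R4.
R2 ← R2 − 2139/1609·R4.
R3 ← R3 + 1108/1609·R4.
Reading off the reduced rows gives p = -5/2, q = 1/2, r = -8/3, s = 2.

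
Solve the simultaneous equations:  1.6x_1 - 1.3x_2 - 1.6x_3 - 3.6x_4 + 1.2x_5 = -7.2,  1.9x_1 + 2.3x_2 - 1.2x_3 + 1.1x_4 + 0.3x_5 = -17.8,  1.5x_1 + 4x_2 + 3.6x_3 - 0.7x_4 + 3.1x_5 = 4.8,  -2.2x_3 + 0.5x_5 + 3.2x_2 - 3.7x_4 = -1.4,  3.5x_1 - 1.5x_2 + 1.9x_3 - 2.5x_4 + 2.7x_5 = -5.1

x_1 = -4, x_2 = 0, x_3 = 5, x_4 = -3, x_5 = -3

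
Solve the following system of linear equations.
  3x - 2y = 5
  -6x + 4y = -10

infinitely many solutions

Row-reduce:
R1 ← R1 / (3).
R2 ← R2 + 6·R1.
Rank is 1 with 2 unknowns, leaving y free.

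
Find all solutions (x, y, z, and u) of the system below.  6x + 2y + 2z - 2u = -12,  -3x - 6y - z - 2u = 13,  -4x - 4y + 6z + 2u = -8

Row-reduce:
R1 ← R1 / (6).
R2 ← R2 + 3·R1.
R3 ← R3 + 4·R1.
R2 ← R2 / (-5).
R1 ← R1 − 1/3·R2.
R3 ← R3 + 8/3·R2.
R3 ← R3 / (22/3).
R1 ← R1 − 1/3·R3.
Rank is 3 with 4 unknowns, leaving u free.

infinitely many solutions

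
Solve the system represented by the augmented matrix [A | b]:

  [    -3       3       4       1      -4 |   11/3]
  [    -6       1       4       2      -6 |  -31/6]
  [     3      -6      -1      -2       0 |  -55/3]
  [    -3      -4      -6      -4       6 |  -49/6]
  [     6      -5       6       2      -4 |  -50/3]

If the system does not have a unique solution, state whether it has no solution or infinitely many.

Row-reduce the augmented matrix:
R1 ← R1 / (-3).
R2 ← R2 + 6·R1.
R3 ← R3 − 3·R1.
R4 ← R4 + 3·R1.
R5 ← R5 − 6·R1.
R2 ← R2 / (-5).
R1 ← R1 + 1·R2.
R3 ← R3 + 3·R2.
R4 ← R4 + 7·R2.
R5 ← R5 − 1·R2.
R3 ← R3 / (27/5).
R1 ← R1 + 8/15·R3.
R2 ← R2 − 4/5·R3.
R4 ← R4 + 22/5·R3.
R5 ← R5 − 66/5·R3.
R4 ← R4 / (-157/27).
R1 ← R1 + 35/81·R4.
R2 ← R2 − 4/27·R4.
R3 ← R3 + 5/27·R4.
R5 ← R5 − 58/9·R4.
R5 ← R5 / (690/157).
R1 ← R1 − 94/471·R5.
R2 ← R2 − 70/157·R5.
R3 ← R3 + 166/157·R5.
R4 ← R4 + 80/157·R5.
Reading off the reduced rows gives x_1 = 1/3, x_2 = 3, x_3 = 0, x_4 = 2/3, x_5 = 5/4.

x_1 = 1/3, x_2 = 3, x_3 = 0, x_4 = 2/3, x_5 = 5/4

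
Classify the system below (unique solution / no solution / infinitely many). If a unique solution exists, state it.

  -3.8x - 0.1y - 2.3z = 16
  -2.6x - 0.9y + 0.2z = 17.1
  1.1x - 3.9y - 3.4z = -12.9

x = -6, y = -1, z = 3

Row-reduce the augmented matrix:
R1 ← R1 / (-19/5).
R2 ← R2 + 13/5·R1.
R3 ← R3 − 11/10·R1.
R2 ← R2 / (-79/95).
R1 ← R1 − 1/38·R2.
R3 ← R3 + 1493/380·R2.
R3 ← R3 / (-39329/3160).
R1 ← R1 − 209/316·R3.
R2 ← R2 + 337/158·R3.
Reading off the reduced rows gives x = -6, y = -1, z = 3.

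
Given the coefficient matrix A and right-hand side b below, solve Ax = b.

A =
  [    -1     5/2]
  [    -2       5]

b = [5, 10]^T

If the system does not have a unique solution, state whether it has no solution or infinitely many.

infinitely many solutions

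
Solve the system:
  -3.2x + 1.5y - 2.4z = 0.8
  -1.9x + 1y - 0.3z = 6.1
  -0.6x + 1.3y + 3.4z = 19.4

x = -4, y = 0, z = 5

Row-reduce the augmented matrix:
R1 ← R1 / (-16/5).
R2 ← R2 + 19/10·R1.
R3 ← R3 + 3/5·R1.
R2 ← R2 / (7/64).
R1 ← R1 + 15/32·R2.
R3 ← R3 − 163/160·R2.
R3 ← R3 / (-232/35).
R1 ← R1 − 39/7·R3.
R2 ← R2 − 72/7·R3.
Reading off the reduced rows gives x = -4, y = 0, z = 5.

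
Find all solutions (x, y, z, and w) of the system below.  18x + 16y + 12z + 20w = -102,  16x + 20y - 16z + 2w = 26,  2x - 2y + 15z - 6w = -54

infinitely many solutions

Row-reduce:
R1 ← R1 / (18).
R2 ← R2 − 16·R1.
R3 ← R3 − 2·R1.
R2 ← R2 / (52/9).
R1 ← R1 − 8/9·R2.
R3 ← R3 + 34/9·R2.
R3 ← R3 / (-49/13).
R1 ← R1 − 62/13·R3.
R2 ← R2 + 60/13·R3.
Rank is 3 with 4 unknowns, leaving w free.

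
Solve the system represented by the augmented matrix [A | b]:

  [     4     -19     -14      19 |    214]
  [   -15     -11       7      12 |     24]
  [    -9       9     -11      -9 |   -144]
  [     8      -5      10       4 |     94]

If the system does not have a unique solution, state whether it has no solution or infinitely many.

x_1 = 6, x_2 = -6, x_3 = 0, x_4 = 4

Row-reduce the augmented matrix:
R1 ← R1 / (4).
R2 ← R2 + 15·R1.
R3 ← R3 + 9·R1.
R4 ← R4 − 8·R1.
R2 ← R2 / (-329/4).
R1 ← R1 + 19/4·R2.
R3 ← R3 + 135/4·R2.
R4 ← R4 − 33·R2.
R3 ← R3 / (-1120/47).
R1 ← R1 + 41/47·R3.
R2 ← R2 − 26/47·R3.
R4 ← R4 − 928/47·R3.
R4 ← R4 / (-46/49).
R1 ← R1 + 67/1568·R4.
R2 ← R2 + 801/784·R4.
R3 ← R3 − 27/1568·R4.
Reading off the reduced rows gives x_1 = 6, x_2 = -6, x_3 = 0, x_4 = 4.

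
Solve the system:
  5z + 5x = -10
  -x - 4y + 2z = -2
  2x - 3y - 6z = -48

x = -6, y = 4, z = 4

Row-reduce the augmented matrix:
R1 ← R1 / (5).
R2 ← R2 + 1·R1.
R3 ← R3 − 2·R1.
R2 ← R2 / (-4).
R3 ← R3 + 3·R2.
R3 ← R3 / (-41/4).
R1 ← R1 − 1·R3.
R2 ← R2 + 3/4·R3.
Reading off the reduced rows gives x = -6, y = 4, z = 4.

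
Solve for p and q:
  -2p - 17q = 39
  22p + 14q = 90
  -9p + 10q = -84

Row-reduce the augmented matrix:
R1 ← R1 / (-2).
R2 ← R2 − 22·R1.
R3 ← R3 + 9·R1.
R2 ← R2 / (-173).
R1 ← R1 − 17/2·R2.
R3 ← R3 − 173/2·R2.
R3 reduces to 0 = 0, so the extra equation is consistent.
Reading off the reduced rows gives p = 6, q = -3.

p = 6, q = -3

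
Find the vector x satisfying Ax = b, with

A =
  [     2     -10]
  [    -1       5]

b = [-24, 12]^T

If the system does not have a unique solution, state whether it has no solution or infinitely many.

Row-reduce:
R1 ← R1 / (2).
R2 ← R2 + 1·R1.
Rank is 1 with 2 unknowns, leaving x_2 free.

infinitely many solutions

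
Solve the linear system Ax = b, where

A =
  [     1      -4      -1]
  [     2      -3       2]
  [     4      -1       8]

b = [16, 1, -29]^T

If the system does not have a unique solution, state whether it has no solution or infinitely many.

infinitely many solutions

Row-reduce:
R2 ← R2 − 2·R1.
R3 ← R3 − 4·R1.
R2 ← R2 / (5).
R1 ← R1 + 4·R2.
R3 ← R3 − 15·R2.
Rank is 2 with 3 unknowns, leaving x_3 free.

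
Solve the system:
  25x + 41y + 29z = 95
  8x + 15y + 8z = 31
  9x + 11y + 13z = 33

Row-reduce:
R1 ← R1 / (25).
R2 ← R2 − 8·R1.
R3 ← R3 − 9·R1.
R2 ← R2 / (47/25).
R1 ← R1 − 41/25·R2.
R3 ← R3 + 94/25·R2.
Rank is 2 with 3 unknowns, leaving z free.

infinitely many solutions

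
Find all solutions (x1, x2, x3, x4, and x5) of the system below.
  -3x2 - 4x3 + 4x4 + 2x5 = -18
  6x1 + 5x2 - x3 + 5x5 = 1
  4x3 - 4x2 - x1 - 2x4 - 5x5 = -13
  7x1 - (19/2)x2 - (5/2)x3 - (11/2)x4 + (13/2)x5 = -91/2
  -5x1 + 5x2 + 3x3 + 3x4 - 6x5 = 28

Row-reduce:
Swap R1 and R2.
R1 ← R1 / (6).
R3 ← R3 + 1·R1.
R4 ← R4 − 7·R1.
R5 ← R5 + 5·R1.
R2 ← R2 / (-3).
R1 ← R1 − 5/6·R2.
R3 ← R3 + 19/6·R2.
R4 ← R4 + 46/3·R2.
R5 ← R5 − 55/6·R2.
R3 ← R3 / (145/18).
R1 ← R1 + 23/18·R3.
R2 ← R2 − 4/3·R3.
R4 ← R4 − 172/9·R3.
R5 ← R5 + 181/18·R3.
R4 ← R4 / (-3243/290).
R1 ← R1 − 18/145·R4.
R2 ← R2 + 44/145·R4.
R3 ← R3 + 112/145·R4.
R5 ← R5 − 1081/145·R4.
Row 5 reduces to 0 = 2, a contradiction. The system is inconsistent.

no solution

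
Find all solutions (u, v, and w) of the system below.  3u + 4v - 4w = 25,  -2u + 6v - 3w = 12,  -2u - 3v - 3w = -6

u = 3, v = 2, w = -2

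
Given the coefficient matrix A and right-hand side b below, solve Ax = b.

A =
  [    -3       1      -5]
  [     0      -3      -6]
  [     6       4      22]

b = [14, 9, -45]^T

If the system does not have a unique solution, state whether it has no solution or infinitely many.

Row-reduce:
R1 ← R1 / (-3).
R3 ← R3 − 6·R1.
R2 ← R2 / (-3).
R1 ← R1 + 1/3·R2.
R3 ← R3 − 6·R2.
Row 3 reduces to 0 = 1, a contradiction. The system is inconsistent.

no solution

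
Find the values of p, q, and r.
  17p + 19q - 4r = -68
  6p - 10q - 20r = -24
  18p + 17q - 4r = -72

Row-reduce the augmented matrix:
R1 ← R1 / (17).
R2 ← R2 − 6·R1.
R3 ← R3 − 18·R1.
R2 ← R2 / (-284/17).
R1 ← R1 − 19/17·R2.
R3 ← R3 + 53/17·R2.
R3 ← R3 / (263/71).
R1 ← R1 + 105/71·R3.
R2 ← R2 − 79/71·R3.
Reading off the reduced rows gives p = -4, q = 0, r = 0.

p = -4, q = 0, r = 0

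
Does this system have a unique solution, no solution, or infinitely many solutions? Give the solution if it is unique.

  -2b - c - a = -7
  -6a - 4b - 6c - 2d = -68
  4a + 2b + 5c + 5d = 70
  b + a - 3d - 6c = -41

Row-reduce the augmented matrix:
R1 ← R1 / (-1).
R2 ← R2 + 6·R1.
R3 ← R3 − 4·R1.
R4 ← R4 − 1·R1.
R2 ← R2 / (8).
R1 ← R1 − 2·R2.
R3 ← R3 + 6·R2.
R4 ← R4 + 1·R2.
R1 ← R1 − 1·R3.
R4 ← R4 + 7·R3.
R4 ← R4 / (85/4).
R1 ← R1 + 3·R4.
R2 ← R2 + 1/4·R4.
R3 ← R3 − 7/2·R4.
Reading off the reduced rows gives a = 6, b = -2, c = 5, d = 5.

a = 6, b = -2, c = 5, d = 5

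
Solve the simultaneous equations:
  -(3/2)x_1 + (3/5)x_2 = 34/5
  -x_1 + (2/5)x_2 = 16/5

Row-reduce:
R1 ← R1 / (-3/2).
R2 ← R2 + 1·R1.
Row 2 reduces to 0 = -4/3, a contradiction. The system is inconsistent.

no solution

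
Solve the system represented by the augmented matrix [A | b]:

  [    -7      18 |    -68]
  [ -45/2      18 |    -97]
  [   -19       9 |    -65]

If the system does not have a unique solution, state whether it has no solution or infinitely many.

Row-reduce:
R1 ← R1 / (-7).
R2 ← R2 + 45/2·R1.
R3 ← R3 + 19·R1.
R2 ← R2 / (-279/7).
R1 ← R1 + 18/7·R2.
R3 ← R3 + 279/7·R2.
Row 3 reduces to 0 = -2, a contradiction. The system is inconsistent.

no solution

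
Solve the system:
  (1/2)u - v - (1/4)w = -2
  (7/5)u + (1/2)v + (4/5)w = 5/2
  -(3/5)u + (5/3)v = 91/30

Row-reduce the augmented matrix:
R1 ← R1 / (1/2).
R2 ← R2 − 7/5·R1.
R3 ← R3 + 3/5·R1.
R2 ← R2 / (33/10).
R1 ← R1 + 2·R2.
R3 ← R3 − 7/15·R2.
R3 ← R3 / (-169/330).
R1 ← R1 − 9/22·R3.
R2 ← R2 − 5/11·R3.
Reading off the reduced rows gives u = 1/2, v = 2, w = 1.

u = 1/2, v = 2, w = 1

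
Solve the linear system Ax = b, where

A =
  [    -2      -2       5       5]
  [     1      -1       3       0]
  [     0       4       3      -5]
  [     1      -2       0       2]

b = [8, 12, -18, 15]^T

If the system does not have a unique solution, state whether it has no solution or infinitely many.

x_1 = 5, x_2 = -4, x_3 = 1, x_4 = 1

Row-reduce the augmented matrix:
R1 ← R1 / (-2).
R2 ← R2 − 1·R1.
R4 ← R4 − 1·R1.
R2 ← R2 / (-2).
R1 ← R1 − 1·R2.
R3 ← R3 − 4·R2.
R4 ← R4 + 3·R2.
R3 ← R3 / (14).
R1 ← R1 − 1/4·R3.
R2 ← R2 + 11/4·R3.
R4 ← R4 + 23/4·R3.
R4 ← R4 / (3/4).
R1 ← R1 + 5/4·R4.
R2 ← R2 + 5/4·R4.
Reading off the reduced rows gives x_1 = 5, x_2 = -4, x_3 = 1, x_4 = 1.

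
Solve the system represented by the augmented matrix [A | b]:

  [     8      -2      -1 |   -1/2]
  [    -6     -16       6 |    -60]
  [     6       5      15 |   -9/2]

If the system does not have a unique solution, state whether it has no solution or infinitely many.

x_1 = 1/2, x_2 = 3, x_3 = -3/2

Row-reduce the augmented matrix:
R1 ← R1 / (8).
R2 ← R2 + 6·R1.
R3 ← R3 − 6·R1.
R2 ← R2 / (-35/2).
R1 ← R1 + 1/4·R2.
R3 ← R3 − 13/2·R2.
R3 ← R3 / (177/10).
R1 ← R1 + 1/5·R3.
R2 ← R2 + 3/10·R3.
Reading off the reduced rows gives x_1 = 1/2, x_2 = 3, x_3 = -3/2.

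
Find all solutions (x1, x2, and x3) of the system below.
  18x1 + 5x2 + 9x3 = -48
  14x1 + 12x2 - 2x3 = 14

Row-reduce:
R1 ← R1 / (18).
R2 ← R2 − 14·R1.
R2 ← R2 / (73/9).
R1 ← R1 − 5/18·R2.
Rank is 2 with 3 unknowns, leaving x3 free.

infinitely many solutions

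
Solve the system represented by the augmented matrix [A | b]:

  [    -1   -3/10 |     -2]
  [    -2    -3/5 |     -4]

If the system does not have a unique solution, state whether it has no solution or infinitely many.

Row-reduce:
R1 ← R1 / (-1).
R2 ← R2 + 2·R1.
Rank is 1 with 2 unknowns, leaving x_2 free.

infinitely many solutions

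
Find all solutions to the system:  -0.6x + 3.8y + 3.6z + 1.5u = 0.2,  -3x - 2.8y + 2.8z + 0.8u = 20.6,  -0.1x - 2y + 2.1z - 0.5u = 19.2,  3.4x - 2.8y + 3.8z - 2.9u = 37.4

x = 3, y = -5, z = 5, u = 2

Row-reduce the augmented matrix:
R1 ← R1 / (-3/5).
R2 ← R2 + 3·R1.
R3 ← R3 + 1/10·R1.
R4 ← R4 − 17/5·R1.
R2 ← R2 / (-109/5).
R1 ← R1 + 19/3·R2.
R3 ← R3 + 79/30·R2.
R4 ← R4 − 281/15·R2.
R3 ← R3 / (10909/3270).
R1 ← R1 + 518/327·R3.
R2 ← R2 − 76/109·R3.
R4 ← R4 − 18211/1635·R3.
R4 ← R4 / (-38789/109090).
R1 ← R1 + 5731/10909·R4.
R2 ← R2 − 6435/21818·R4.
R3 ← R3 − 194/10909·R4.
Reading off the reduced rows gives x = 3, y = -5, z = 5, u = 2.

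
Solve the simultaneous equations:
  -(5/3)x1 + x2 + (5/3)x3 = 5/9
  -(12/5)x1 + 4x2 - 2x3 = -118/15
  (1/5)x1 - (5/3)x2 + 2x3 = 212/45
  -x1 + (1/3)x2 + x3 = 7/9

x1 = -1/3, x2 = -5/3, x3 = 1

Row-reduce the augmented matrix:
R1 ← R1 / (-5/3).
R2 ← R2 + 12/5·R1.
R3 ← R3 − 1/5·R1.
R4 ← R4 + 1·R1.
R2 ← R2 / (64/25).
R1 ← R1 + 3/5·R2.
R3 ← R3 + 116/75·R2.
R4 ← R4 + 4/15·R2.
R3 ← R3 / (-11/24).
R1 ← R1 + 65/32·R3.
R2 ← R2 + 55/32·R3.
R4 ← R4 + 11/24·R3.
R4 reduces to 0 = 0, so the extra equation is consistent.
Reading off the reduced rows gives x1 = -1/3, x2 = -5/3, x3 = 1.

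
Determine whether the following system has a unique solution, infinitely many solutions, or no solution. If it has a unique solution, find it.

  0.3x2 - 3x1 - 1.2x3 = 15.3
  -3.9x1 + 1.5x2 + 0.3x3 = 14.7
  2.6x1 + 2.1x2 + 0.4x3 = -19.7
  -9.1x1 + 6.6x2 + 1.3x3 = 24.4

x1 = -5, x2 = -3, x3 = -1

Row-reduce the augmented matrix:
R1 ← R1 / (-3).
R2 ← R2 + 39/10·R1.
R3 ← R3 − 13/5·R1.
R4 ← R4 + 91/10·R1.
R2 ← R2 / (111/100).
R1 ← R1 + 1/10·R2.
R3 ← R3 − 59/25·R2.
R4 ← R4 − 569/100·R2.
R3 ← R3 / (-170/37).
R1 ← R1 − 21/37·R3.
R2 ← R2 − 62/37·R3.
R4 ← R4 + 170/37·R3.
R4 reduces to 0 = 0, so the extra equation is consistent.
Reading off the reduced rows gives x1 = -5, x2 = -3, x3 = -1.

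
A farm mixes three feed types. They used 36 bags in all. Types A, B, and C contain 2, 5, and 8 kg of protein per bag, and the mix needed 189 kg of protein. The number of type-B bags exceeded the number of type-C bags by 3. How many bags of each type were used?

Let a = type-A bags, b = type-B bags, c = type-C bags.
  a + b + c = 36
  2a + 5b + 8c = 189
  b - c = 3
Row-reduce the augmented matrix:
R2 ← R2 − 2·R1.
R2 ← R2 / (3).
R1 ← R1 − 1·R2.
R3 ← R3 − 1·R2.
R3 ← R3 / (-3).
R1 ← R1 + 1·R3.
R2 ← R2 − 2·R3.
Reading off the reduced rows gives a = 9, b = 15, c = 12.

type-A bags: 9, type-B bags: 15, type-C bags: 12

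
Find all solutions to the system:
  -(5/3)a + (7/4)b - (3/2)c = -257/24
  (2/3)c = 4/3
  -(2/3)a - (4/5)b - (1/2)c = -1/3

a = 2, b = -5/2, c = 2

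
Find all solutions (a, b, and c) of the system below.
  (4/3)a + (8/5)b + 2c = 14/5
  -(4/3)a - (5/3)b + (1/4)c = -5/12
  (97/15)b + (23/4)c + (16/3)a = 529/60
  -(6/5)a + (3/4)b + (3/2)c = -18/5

Row-reduce the augmented matrix:
R1 ← R1 / (4/3).
R2 ← R2 + 4/3·R1.
R3 ← R3 − 16/3·R1.
R4 ← R4 + 6/5·R1.
R2 ← R2 / (-1/15).
R1 ← R1 − 6/5·R2.
R3 ← R3 − 1/15·R2.
R4 ← R4 − 219/100·R2.
Swap R3 and R4.
R3 ← R3 / (6177/80).
R1 ← R1 − 42·R3.
R2 ← R2 + 135/4·R3.
R4 reduces to 0 = 0, so the extra equation is consistent.
Reading off the reduced rows gives a = 3, b = -2, c = 1.

a = 3, b = -2, c = 1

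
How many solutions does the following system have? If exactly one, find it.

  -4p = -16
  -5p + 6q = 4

Row-reduce the augmented matrix:
R1 ← R1 / (-4).
R2 ← R2 + 5·R1.
R2 ← R2 / (6).
Reading off the reduced rows gives p = 4, q = 4.

p = 4, q = 4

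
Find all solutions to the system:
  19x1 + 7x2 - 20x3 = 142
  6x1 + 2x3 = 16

Row-reduce:
R1 ← R1 / (19).
R2 ← R2 − 6·R1.
R2 ← R2 / (-42/19).
R1 ← R1 − 7/19·R2.
Rank is 2 with 3 unknowns, leaving x3 free.

infinitely many solutions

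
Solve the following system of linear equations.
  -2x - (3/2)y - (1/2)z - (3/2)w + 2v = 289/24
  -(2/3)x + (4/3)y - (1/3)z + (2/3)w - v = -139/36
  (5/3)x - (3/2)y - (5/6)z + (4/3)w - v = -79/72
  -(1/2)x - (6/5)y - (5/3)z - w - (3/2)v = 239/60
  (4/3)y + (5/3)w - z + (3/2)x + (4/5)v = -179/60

x = -4/3, y = -2, z = -7/4, w = -1, v = 2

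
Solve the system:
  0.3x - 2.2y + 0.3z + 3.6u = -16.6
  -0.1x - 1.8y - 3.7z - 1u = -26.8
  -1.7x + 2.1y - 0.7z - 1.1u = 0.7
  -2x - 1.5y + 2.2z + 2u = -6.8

x = 4, y = 4, z = 6, u = -3

Row-reduce the augmented matrix:
R1 ← R1 / (3/10).
R2 ← R2 + 1/10·R1.
R3 ← R3 + 17/10·R1.
R4 ← R4 + 2·R1.
R2 ← R2 / (-38/15).
R1 ← R1 + 22/3·R2.
R3 ← R3 + 311/30·R2.
R4 ← R4 + 97/6·R2.
R3 ← R3 / (2989/190).
R1 ← R1 − 217/19·R3.
R2 ← R2 − 27/19·R3.
R4 ← R4 − 5163/190·R3.
R4 ← R4 / (-215213/29890).
R1 ← R1 + 1705/854·R4.
R2 ← R2 + 5226/2989·R4.
R3 ← R3 − 7023/5978·R4.
Reading off the reduced rows gives x = 4, y = 4, z = 6, u = -3.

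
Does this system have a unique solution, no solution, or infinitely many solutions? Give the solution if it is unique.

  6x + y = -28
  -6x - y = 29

no solution

Row-reduce:
R1 ← R1 / (6).
R2 ← R2 + 6·R1.
Row 2 reduces to 0 = 1, a contradiction. The system is inconsistent.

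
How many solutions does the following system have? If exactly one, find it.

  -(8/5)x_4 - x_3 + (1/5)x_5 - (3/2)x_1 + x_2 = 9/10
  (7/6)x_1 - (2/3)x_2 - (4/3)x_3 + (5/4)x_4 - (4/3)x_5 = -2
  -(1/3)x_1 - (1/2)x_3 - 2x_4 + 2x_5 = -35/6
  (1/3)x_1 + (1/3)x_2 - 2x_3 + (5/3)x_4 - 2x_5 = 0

infinitely many solutions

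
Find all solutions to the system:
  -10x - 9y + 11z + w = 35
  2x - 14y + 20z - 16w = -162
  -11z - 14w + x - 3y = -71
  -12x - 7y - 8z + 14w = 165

x = -6, y = 1, z = -2, w = 6

Row-reduce the augmented matrix:
R1 ← R1 / (-10).
R2 ← R2 − 2·R1.
R3 ← R3 − 1·R1.
R4 ← R4 + 12·R1.
R2 ← R2 / (-79/5).
R1 ← R1 − 9/10·R2.
R3 ← R3 + 39/10·R2.
R4 ← R4 − 19/5·R2.
R3 ← R3 / (-1215/79).
R1 ← R1 − 13/79·R3.
R2 ← R2 + 111/79·R3.
R4 ← R4 + 1253/79·R3.
R4 ← R4 / (4693/243).
R1 ← R1 + 269/243·R4.
R2 ← R2 − 155/81·R4.
R3 ← R3 − 158/243·R4.
Reading off the reduced rows gives x = -6, y = 1, z = -2, w = 6.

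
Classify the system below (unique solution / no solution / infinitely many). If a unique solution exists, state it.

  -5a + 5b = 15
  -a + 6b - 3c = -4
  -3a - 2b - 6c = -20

a = -2, b = 1, c = 4

Row-reduce the augmented matrix:
R1 ← R1 / (-5).
R2 ← R2 + 1·R1.
R3 ← R3 + 3·R1.
R2 ← R2 / (5).
R1 ← R1 + 1·R2.
R3 ← R3 + 5·R2.
R3 ← R3 / (-9).
R1 ← R1 + 3/5·R3.
R2 ← R2 + 3/5·R3.
Reading off the reduced rows gives a = -2, b = 1, c = 4.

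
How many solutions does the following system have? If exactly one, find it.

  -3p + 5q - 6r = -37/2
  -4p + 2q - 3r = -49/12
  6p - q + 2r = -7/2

Row-reduce the augmented matrix:
R1 ← R1 / (-3).
R2 ← R2 + 4·R1.
R3 ← R3 − 6·R1.
R2 ← R2 / (-14/3).
R1 ← R1 + 5/3·R2.
R3 ← R3 − 9·R2.
R3 ← R3 / (-5/14).
R1 ← R1 − 3/14·R3.
R2 ← R2 + 15/14·R3.
Reading off the reduced rows gives p = -5/3, q = -2, r = 9/4.

p = -5/3, q = -2, r = 9/4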